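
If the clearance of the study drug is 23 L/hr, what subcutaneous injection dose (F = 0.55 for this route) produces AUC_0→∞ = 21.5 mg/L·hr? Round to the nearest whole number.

Dose = CL × AUC_0→∞ / F
     = 23 × 21.5 / 0.55 = 899.091 mg

Dose = 899 mg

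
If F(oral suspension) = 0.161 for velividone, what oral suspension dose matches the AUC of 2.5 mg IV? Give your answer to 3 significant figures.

D_oral = 15.5 mg

For equal systemic exposure: F × D_ev = D_iv
D_ev = D_iv / F = 2.5 / 0.161 = 15.528 mg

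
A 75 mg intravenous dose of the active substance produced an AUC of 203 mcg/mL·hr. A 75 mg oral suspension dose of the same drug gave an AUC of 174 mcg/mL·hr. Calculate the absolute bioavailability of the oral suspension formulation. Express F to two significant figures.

F = (AUC_ev / D_ev) / (AUC_iv / D_iv)
  = (174/75) / (203/75)
  = 2.32 / 2.70667 = 0.8571

F = 0.86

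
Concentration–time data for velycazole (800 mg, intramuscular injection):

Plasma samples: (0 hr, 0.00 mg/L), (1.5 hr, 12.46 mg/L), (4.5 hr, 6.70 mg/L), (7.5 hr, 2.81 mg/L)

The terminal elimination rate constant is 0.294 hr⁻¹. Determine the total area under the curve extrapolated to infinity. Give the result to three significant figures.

Trapezoidal AUC_0→7.5:
  [0→1.5]: (0.00+12.46)/2 × 1.5 = 9.345
  [1.5→4.5]: (12.46+6.70)/2 × 3 = 28.74
  [4.5→7.5]: (6.70+2.81)/2 × 3 = 14.265
  Sum = 52.35 mg/L·hr
Extrapolated tail: C_last / k_e = 2.81 / 0.294 = 9.558
AUC_0→∞ = 52.35 + 9.558 = 61.908 mg/L·hr

AUC = 61.9 mg/L·hr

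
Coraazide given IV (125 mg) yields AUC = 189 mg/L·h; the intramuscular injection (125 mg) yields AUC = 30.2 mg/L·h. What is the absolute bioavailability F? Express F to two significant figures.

F = 0.16

F = (AUC_ev / D_ev) / (AUC_iv / D_iv)
  = (30.2/125) / (189/125)
  = 0.2416 / 1.512 = 0.1598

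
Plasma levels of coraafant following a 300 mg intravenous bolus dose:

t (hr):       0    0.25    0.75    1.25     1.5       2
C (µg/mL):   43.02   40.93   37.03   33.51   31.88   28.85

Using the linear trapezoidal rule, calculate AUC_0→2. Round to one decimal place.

AUC = 71.0 µg/mL·hr

Trapezoidal AUC_0→2:
  [0→0.25]: (43.02+40.93)/2 × 0.25 = 10.49375
  [0.25→0.75]: (40.93+37.03)/2 × 0.5 = 19.49
  [0.75→1.25]: (37.03+33.51)/2 × 0.5 = 17.635
  [1.25→1.5]: (33.51+31.88)/2 × 0.25 = 8.17375
  [1.5→2]: (31.88+28.85)/2 × 0.5 = 15.1825
  Sum = 70.975 µg/mL·hr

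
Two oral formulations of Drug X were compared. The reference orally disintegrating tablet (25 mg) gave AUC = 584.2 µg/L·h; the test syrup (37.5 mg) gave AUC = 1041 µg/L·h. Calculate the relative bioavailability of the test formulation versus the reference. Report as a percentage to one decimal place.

F_rel = (AUC_test/D_test) / (AUC_ref/D_ref)
      = (1041/37.5) / (584.2/25)
      = 27.76 / 23.368 = 1.1879 = 118.79%

F_rel = 118.8%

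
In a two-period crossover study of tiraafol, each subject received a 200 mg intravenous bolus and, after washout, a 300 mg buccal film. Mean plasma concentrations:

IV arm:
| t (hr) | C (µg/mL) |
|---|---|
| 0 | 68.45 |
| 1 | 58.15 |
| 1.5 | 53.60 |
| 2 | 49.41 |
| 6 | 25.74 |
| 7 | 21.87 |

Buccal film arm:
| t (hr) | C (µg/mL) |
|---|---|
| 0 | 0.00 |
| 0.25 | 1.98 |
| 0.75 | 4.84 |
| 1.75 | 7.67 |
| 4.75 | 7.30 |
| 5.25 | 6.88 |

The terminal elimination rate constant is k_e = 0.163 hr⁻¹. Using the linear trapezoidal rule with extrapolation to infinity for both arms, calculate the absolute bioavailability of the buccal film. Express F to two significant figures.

Trapezoidal AUC_0→7 (IV):
  [0→1]: (68.45+58.15)/2 × 1 = 63.3
  [1→1.5]: (58.15+53.60)/2 × 0.5 = 27.9375
  [1.5→2]: (53.60+49.41)/2 × 0.5 = 25.7525
  [2→6]: (49.41+25.74)/2 × 4 = 150.3
  [6→7]: (25.74+21.87)/2 × 1 = 23.805
  Sum = 291.095 µg/mL·hr
IV tail: 21.87/0.163 = 134.172; AUC_iv,0→∞ = 291.095 + 134.172 = 425.267 µg/mL·hr
Trapezoidal AUC_0→5.25 (buccal film):
  [0→0.25]: (0.00+1.98)/2 × 0.25 = 0.2475
  [0.25→0.75]: (1.98+4.84)/2 × 0.5 = 1.705
  [0.75→1.75]: (4.84+7.67)/2 × 1 = 6.255
  [1.75→4.75]: (7.67+7.30)/2 × 3 = 22.455
  [4.75→5.25]: (7.30+6.88)/2 × 0.5 = 3.545
  Sum = 34.2075 µg/mL·hr
buccal film tail: 6.88/0.163 = 42.209; AUC_ev,0→∞ = 34.2075 + 42.209 = 76.4165 µg/mL·hr
F = (AUC_ev/D_ev)/(AUC_iv/D_iv) = (76.4165/300)/(425.267/200) = 0.254722/2.126335 = 0.1198

F = 0.12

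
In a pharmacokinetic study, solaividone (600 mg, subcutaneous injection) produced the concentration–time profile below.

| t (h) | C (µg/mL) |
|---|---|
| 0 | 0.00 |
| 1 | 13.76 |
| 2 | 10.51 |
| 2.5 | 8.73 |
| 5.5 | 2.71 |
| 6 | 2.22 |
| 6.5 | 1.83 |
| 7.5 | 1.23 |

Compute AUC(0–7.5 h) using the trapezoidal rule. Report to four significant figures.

Trapezoidal AUC_0→7.5:
  [0→1]: (0.00+13.76)/2 × 1 = 6.88
  [1→2]: (13.76+10.51)/2 × 1 = 12.135
  [2→2.5]: (10.51+8.73)/2 × 0.5 = 4.81
  [2.5→5.5]: (8.73+2.71)/2 × 3 = 17.16
  [5.5→6]: (2.71+2.22)/2 × 0.5 = 1.2325
  [6→6.5]: (2.22+1.83)/2 × 0.5 = 1.0125
  [6.5→7.5]: (1.83+1.23)/2 × 1 = 1.53
  Sum = 44.76 µg/mL·h

AUC = 44.76 µg/mL·h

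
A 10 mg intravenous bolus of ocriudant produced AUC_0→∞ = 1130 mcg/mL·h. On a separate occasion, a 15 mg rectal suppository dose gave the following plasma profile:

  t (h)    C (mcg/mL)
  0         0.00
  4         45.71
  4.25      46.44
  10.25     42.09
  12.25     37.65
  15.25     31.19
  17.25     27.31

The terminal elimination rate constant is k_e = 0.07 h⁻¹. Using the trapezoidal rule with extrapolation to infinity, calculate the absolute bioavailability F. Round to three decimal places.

Trapezoidal AUC_0→17.25 (rectal suppository):
  [0→4]: (0.00+45.71)/2 × 4 = 91.42
  [4→4.25]: (45.71+46.44)/2 × 0.25 = 11.51875
  [4.25→10.25]: (46.44+42.09)/2 × 6 = 265.59
  [10.25→12.25]: (42.09+37.65)/2 × 2 = 79.74
  [12.25→15.25]: (37.65+31.19)/2 × 3 = 103.26
  [15.25→17.25]: (31.19+27.31)/2 × 2 = 58.5
  Sum = 610.02875 mcg/mL·h
Tail: C_last/k_e = 27.31/0.07 = 390.143
AUC_0→∞ (rectal suppository) = 610.02875 + 390.143 = 1000.17175 mcg/mL·h
F = (AUC_ev/D_ev)/(AUC_iv/D_iv) = (1000.17175/15)/(1130/10) = 66.6781/113 = 0.5901

F = 0.590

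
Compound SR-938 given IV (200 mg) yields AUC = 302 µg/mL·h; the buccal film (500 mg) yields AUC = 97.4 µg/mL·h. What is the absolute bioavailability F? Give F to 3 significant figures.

F = (AUC_ev / D_ev) / (AUC_iv / D_iv)
  = (97.4/500) / (302/200)
  = 0.1948 / 1.51 = 0.1290

F = 0.129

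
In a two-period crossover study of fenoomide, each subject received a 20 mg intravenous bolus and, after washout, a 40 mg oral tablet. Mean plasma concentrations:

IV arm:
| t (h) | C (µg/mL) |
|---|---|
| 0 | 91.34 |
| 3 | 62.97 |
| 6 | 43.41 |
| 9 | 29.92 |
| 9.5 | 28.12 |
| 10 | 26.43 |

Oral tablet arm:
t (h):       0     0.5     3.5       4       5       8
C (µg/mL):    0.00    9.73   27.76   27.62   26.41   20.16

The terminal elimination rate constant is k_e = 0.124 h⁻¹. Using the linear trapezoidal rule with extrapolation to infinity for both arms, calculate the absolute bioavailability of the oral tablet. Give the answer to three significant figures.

F = 0.224

Trapezoidal AUC_0→10 (IV):
  [0→3]: (91.34+62.97)/2 × 3 = 231.465
  [3→6]: (62.97+43.41)/2 × 3 = 159.57
  [6→9]: (43.41+29.92)/2 × 3 = 109.995
  [9→9.5]: (29.92+28.12)/2 × 0.5 = 14.51
  [9.5→10]: (28.12+26.43)/2 × 0.5 = 13.6375
  Sum = 529.1775 µg/mL·h
IV tail: 26.43/0.124 = 213.145; AUC_iv,0→∞ = 529.1775 + 213.145 = 742.3225 µg/mL·h
Trapezoidal AUC_0→8 (oral tablet):
  [0→0.5]: (0.00+9.73)/2 × 0.5 = 2.4325
  [0.5→3.5]: (9.73+27.76)/2 × 3 = 56.235
  [3.5→4]: (27.76+27.62)/2 × 0.5 = 13.845
  [4→5]: (27.62+26.41)/2 × 1 = 27.015
  [5→8]: (26.41+20.16)/2 × 3 = 69.855
  Sum = 169.3825 µg/mL·h
oral tablet tail: 20.16/0.124 = 162.581; AUC_ev,0→∞ = 169.3825 + 162.581 = 331.9635 µg/mL·h
F = (AUC_ev/D_ev)/(AUC_iv/D_iv) = (331.9635/40)/(742.3225/20) = 8.2990875/37.116125 = 0.2236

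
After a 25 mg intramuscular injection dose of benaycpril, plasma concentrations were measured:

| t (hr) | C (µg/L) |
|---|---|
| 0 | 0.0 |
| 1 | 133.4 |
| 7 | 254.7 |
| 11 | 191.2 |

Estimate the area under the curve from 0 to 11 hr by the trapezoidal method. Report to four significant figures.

AUC = 2123 µg/L·hr

Trapezoidal AUC_0→11:
  [0→1]: (0.0+133.4)/2 × 1 = 66.7
  [1→7]: (133.4+254.7)/2 × 6 = 1164.3
  [7→11]: (254.7+191.2)/2 × 4 = 891.8
  Sum = 2122.8 µg/L·hr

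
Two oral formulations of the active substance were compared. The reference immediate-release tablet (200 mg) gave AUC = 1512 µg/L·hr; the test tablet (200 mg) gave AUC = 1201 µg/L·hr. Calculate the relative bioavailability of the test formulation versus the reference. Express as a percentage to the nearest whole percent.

F_rel = (AUC_test/D_test) / (AUC_ref/D_ref)
      = (1201/200) / (1512/200)
      = 6.005 / 7.56 = 0.7943 = 79.43%

F_rel = 79%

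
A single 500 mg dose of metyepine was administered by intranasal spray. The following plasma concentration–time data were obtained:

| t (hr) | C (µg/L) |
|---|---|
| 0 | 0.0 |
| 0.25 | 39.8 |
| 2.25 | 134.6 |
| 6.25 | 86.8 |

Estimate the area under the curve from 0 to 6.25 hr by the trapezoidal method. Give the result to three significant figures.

AUC = 622 µg/L·hr

Trapezoidal AUC_0→6.25:
  [0→0.25]: (0.0+39.8)/2 × 0.25 = 4.975
  [0.25→2.25]: (39.8+134.6)/2 × 2 = 174.4
  [2.25→6.25]: (134.6+86.8)/2 × 4 = 442.8
  Sum = 622.175 µg/L·hr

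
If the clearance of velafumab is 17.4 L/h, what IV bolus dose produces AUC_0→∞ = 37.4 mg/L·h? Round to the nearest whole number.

Dose_iv = CL × AUC_0→∞
     = 17.4 × 37.4 = 650.76 mg

Dose = 651 mg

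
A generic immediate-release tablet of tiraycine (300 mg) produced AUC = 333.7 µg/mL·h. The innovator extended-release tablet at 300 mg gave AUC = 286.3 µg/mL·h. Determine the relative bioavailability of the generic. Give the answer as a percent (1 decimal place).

F_rel = (AUC_test/D_test) / (AUC_ref/D_ref)
      = (333.7/300) / (286.3/300)
      = 1.11233 / 0.954333 = 1.1656 = 116.56%

F_rel = 116.6%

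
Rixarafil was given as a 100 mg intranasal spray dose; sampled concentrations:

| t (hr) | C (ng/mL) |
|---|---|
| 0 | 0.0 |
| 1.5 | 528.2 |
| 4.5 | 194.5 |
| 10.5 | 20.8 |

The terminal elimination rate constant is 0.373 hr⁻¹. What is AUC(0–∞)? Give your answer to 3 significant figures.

AUC = 2180 ng/mL·hr

Trapezoidal AUC_0→10.5:
  [0→1.5]: (0.0+528.2)/2 × 1.5 = 396.15
  [1.5→4.5]: (528.2+194.5)/2 × 3 = 1084.05
  [4.5→10.5]: (194.5+20.8)/2 × 6 = 645.9
  Sum = 2126.1 ng/mL·hr
Extrapolated tail: C_last / k_e = 20.8 / 0.373 = 55.764
AUC_0→∞ = 2126.1 + 55.764 = 2181.864 ng/mL·hr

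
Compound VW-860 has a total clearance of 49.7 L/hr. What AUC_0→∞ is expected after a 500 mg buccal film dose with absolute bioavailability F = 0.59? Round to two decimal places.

AUC = 5.94 mg/L·hr

AUC_0→∞ = F × Dose / CL
        = 0.59 × 500 / 49.7 = 5.93561 mg/L·hr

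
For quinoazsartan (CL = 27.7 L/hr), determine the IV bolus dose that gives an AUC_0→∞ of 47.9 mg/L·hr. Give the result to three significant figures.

Dose = 1330 mg

Dose_iv = CL × AUC_0→∞
     = 27.7 × 47.9 = 1326.83 mg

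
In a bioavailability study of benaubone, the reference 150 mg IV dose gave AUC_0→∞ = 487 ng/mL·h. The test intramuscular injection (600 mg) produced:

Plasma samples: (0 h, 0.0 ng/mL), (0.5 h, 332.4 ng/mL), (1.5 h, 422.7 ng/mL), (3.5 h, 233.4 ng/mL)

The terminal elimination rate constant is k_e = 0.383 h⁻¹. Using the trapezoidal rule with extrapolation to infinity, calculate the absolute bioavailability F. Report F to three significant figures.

Trapezoidal AUC_0→3.5 (intramuscular injection):
  [0→0.5]: (0.0+332.4)/2 × 0.5 = 83.1
  [0.5→1.5]: (332.4+422.7)/2 × 1 = 377.55
  [1.5→3.5]: (422.7+233.4)/2 × 2 = 656.1
  Sum = 1116.75 ng/mL·h
Tail: C_last/k_e = 233.4/0.383 = 609.399
AUC_0→∞ (intramuscular injection) = 1116.75 + 609.399 = 1726.149 ng/mL·h
F = (AUC_ev/D_ev)/(AUC_iv/D_iv) = (1726.149/600)/(487/150) = 2.876915/3.24667 = 0.8861

F = 0.886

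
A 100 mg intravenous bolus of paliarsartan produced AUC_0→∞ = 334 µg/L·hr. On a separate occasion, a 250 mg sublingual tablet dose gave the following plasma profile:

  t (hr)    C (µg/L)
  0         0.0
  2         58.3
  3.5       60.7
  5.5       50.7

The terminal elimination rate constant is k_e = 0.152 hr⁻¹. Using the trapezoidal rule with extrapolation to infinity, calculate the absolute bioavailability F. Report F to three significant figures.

F = 0.710

Trapezoidal AUC_0→5.5 (sublingual tablet):
  [0→2]: (0.0+58.3)/2 × 2 = 58.3
  [2→3.5]: (58.3+60.7)/2 × 1.5 = 89.25
  [3.5→5.5]: (60.7+50.7)/2 × 2 = 111.4
  Sum = 258.95 µg/L·hr
Tail: C_last/k_e = 50.7/0.152 = 333.553
AUC_0→∞ (sublingual tablet) = 258.95 + 333.553 = 592.503 µg/L·hr
F = (AUC_ev/D_ev)/(AUC_iv/D_iv) = (592.503/250)/(334/100) = 2.370012/3.34 = 0.7096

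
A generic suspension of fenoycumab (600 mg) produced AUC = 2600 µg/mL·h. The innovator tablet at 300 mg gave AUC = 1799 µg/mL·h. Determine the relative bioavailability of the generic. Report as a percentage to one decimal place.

F_rel = 72.3%

F_rel = (AUC_test/D_test) / (AUC_ref/D_ref)
      = (2600/600) / (1799/300)
      = 4.33333 / 5.99667 = 0.7226 = 72.26%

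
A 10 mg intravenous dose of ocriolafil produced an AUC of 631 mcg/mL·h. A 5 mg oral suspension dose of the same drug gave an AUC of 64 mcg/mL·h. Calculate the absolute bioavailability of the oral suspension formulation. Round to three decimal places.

F = 0.203

F = (AUC_ev / D_ev) / (AUC_iv / D_iv)
  = (64/5) / (631/10)
  = 12.8 / 63.1 = 0.2029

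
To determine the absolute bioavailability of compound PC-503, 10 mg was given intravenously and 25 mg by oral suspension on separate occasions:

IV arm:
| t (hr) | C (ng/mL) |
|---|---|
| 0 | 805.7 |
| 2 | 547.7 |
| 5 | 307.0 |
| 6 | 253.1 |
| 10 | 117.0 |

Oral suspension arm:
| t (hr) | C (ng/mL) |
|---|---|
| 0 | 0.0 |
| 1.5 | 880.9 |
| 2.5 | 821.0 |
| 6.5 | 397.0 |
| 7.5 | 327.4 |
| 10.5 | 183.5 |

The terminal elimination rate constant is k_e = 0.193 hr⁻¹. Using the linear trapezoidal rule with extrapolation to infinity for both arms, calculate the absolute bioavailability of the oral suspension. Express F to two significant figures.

Trapezoidal AUC_0→10 (IV):
  [0→2]: (805.7+547.7)/2 × 2 = 1353.4
  [2→5]: (547.7+307.0)/2 × 3 = 1282.05
  [5→6]: (307.0+253.1)/2 × 1 = 280.05
  [6→10]: (253.1+117.0)/2 × 4 = 740.2
  Sum = 3655.7 ng/mL·hr
IV tail: 117.0/0.193 = 606.218; AUC_iv,0→∞ = 3655.7 + 606.218 = 4261.918 ng/mL·hr
Trapezoidal AUC_0→10.5 (oral suspension):
  [0→1.5]: (0.0+880.9)/2 × 1.5 = 660.675
  [1.5→2.5]: (880.9+821.0)/2 × 1 = 850.95
  [2.5→6.5]: (821.0+397.0)/2 × 4 = 2436.0
  [6.5→7.5]: (397.0+327.4)/2 × 1 = 362.2
  [7.5→10.5]: (327.4+183.5)/2 × 3 = 766.35
  Sum = 5076.175 ng/mL·hr
oral suspension tail: 183.5/0.193 = 950.777; AUC_ev,0→∞ = 5076.175 + 950.777 = 6026.952 ng/mL·hr
F = (AUC_ev/D_ev)/(AUC_iv/D_iv) = (6026.952/25)/(4261.918/10) = 241.07808/426.1918 = 0.5657

F = 0.57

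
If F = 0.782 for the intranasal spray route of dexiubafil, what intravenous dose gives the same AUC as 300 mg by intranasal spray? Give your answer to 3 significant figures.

D_iv = 235 mg

Systemic exposure from an extravascular dose = F × D_ev, so the equivalent IV dose is F × D_ev.
D_iv = F × D_ev = 0.782 × 300 = 234.6 mg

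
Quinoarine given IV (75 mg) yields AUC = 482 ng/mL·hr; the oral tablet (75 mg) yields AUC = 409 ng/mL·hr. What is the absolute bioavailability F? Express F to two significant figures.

F = (AUC_ev / D_ev) / (AUC_iv / D_iv)
  = (409/75) / (482/75)
  = 5.45333 / 6.42667 = 0.8485

F = 0.85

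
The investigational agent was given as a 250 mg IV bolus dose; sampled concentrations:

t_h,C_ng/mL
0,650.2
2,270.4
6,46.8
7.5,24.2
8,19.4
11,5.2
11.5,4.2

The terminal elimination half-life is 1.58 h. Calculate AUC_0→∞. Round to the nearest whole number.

Trapezoidal AUC_0→11.5:
  [0→2]: (650.2+270.4)/2 × 2 = 920.6
  [2→6]: (270.4+46.8)/2 × 4 = 634.4
  [6→7.5]: (46.8+24.2)/2 × 1.5 = 53.25
  [7.5→8]: (24.2+19.4)/2 × 0.5 = 10.9
  [8→11]: (19.4+5.2)/2 × 3 = 36.9
  [11→11.5]: (5.2+4.2)/2 × 0.5 = 2.35
  Sum = 1658.4 ng/mL·h
k_e = ln2 / t½ = 0.693147 / 1.58 = 0.4387 h^-1
Extrapolated tail: C_last / k_e = 4.2 / 0.4387 = 9.574
AUC_0→∞ = 1658.4 + 9.574 = 1667.974 ng/mL·h

AUC = 1668 ng/mL·h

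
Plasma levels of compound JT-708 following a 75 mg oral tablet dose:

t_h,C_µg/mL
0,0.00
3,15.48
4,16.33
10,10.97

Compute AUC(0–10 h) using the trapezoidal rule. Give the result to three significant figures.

Trapezoidal AUC_0→10:
  [0→3]: (0.00+15.48)/2 × 3 = 23.22
  [3→4]: (15.48+16.33)/2 × 1 = 15.905
  [4→10]: (16.33+10.97)/2 × 6 = 81.9
  Sum = 121.025 µg/mL·h

AUC = 121 µg/mL·h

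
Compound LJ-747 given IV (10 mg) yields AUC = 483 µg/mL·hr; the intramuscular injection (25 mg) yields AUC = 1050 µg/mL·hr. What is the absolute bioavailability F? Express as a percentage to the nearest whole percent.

F = (AUC_ev / D_ev) / (AUC_iv / D_iv)
  = (1050/25) / (483/10)
  = 42 / 48.3 = 0.8696
  = 86.96%

F = 87%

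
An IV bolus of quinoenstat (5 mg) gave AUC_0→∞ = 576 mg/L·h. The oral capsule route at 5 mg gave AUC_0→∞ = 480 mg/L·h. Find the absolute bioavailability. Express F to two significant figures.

F = (AUC_ev / D_ev) / (AUC_iv / D_iv)
  = (480/5) / (576/5)
  = 96 / 115.2 = 0.8333

F = 0.83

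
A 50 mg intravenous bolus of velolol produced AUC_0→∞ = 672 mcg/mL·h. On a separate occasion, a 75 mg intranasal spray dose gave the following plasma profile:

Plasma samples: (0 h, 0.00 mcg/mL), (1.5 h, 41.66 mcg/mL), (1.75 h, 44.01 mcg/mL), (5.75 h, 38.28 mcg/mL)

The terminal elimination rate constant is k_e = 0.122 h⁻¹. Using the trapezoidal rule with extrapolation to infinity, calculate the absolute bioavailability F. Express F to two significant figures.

Trapezoidal AUC_0→5.75 (intranasal spray):
  [0→1.5]: (0.00+41.66)/2 × 1.5 = 31.245
  [1.5→1.75]: (41.66+44.01)/2 × 0.25 = 10.70875
  [1.75→5.75]: (44.01+38.28)/2 × 4 = 164.58
  Sum = 206.53375 mcg/mL·h
Tail: C_last/k_e = 38.28/0.122 = 313.770
AUC_0→∞ (intranasal spray) = 206.53375 + 313.770 = 520.30375 mcg/mL·h
F = (AUC_ev/D_ev)/(AUC_iv/D_iv) = (520.30375/75)/(672/50) = 6.93738/13.44 = 0.5162

F = 0.52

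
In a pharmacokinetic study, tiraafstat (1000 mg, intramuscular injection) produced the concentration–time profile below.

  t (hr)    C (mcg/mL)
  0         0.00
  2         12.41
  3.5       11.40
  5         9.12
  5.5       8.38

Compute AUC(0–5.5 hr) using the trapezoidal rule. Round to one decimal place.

Trapezoidal AUC_0→5.5:
  [0→2]: (0.00+12.41)/2 × 2 = 12.41
  [2→3.5]: (12.41+11.40)/2 × 1.5 = 17.8575
  [3.5→5]: (11.40+9.12)/2 × 1.5 = 15.39
  [5→5.5]: (9.12+8.38)/2 × 0.5 = 4.375
  Sum = 50.0325 mcg/mL·hr

AUC = 50.0 mcg/mL·hr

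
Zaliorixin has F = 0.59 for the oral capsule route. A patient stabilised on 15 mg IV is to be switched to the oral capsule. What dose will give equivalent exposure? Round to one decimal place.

For equal systemic exposure: F × D_ev = D_iv
D_ev = D_iv / F = 15 / 0.59 = 25.4237 mg

D_oral = 25.4 mg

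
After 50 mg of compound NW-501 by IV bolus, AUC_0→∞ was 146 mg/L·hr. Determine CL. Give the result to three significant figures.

CL = Dose_iv / AUC_0→∞
   = 50 / 146 = 0.342466 L/hr

CL = 0.342 L/hr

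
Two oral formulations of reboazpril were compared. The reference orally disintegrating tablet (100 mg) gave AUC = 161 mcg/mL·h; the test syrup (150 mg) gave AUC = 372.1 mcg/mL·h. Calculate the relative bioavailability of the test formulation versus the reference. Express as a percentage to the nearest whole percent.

F_rel = 154%

F_rel = (AUC_test/D_test) / (AUC_ref/D_ref)
      = (372.1/150) / (161/100)
      = 2.48067 / 1.61 = 1.5408 = 154.08%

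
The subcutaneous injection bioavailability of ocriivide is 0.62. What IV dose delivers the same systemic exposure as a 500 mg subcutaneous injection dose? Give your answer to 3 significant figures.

D_iv = 310 mg

Systemic exposure from an extravascular dose = F × D_ev, so the equivalent IV dose is F × D_ev.
D_iv = F × D_ev = 0.62 × 500 = 310 mg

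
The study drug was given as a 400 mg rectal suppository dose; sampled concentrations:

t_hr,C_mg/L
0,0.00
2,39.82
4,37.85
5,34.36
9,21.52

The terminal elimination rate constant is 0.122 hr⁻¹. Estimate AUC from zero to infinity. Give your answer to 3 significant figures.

AUC = 442 mg/L·hr

Trapezoidal AUC_0→9:
  [0→2]: (0.00+39.82)/2 × 2 = 39.82
  [2→4]: (39.82+37.85)/2 × 2 = 77.67
  [4→5]: (37.85+34.36)/2 × 1 = 36.105
  [5→9]: (34.36+21.52)/2 × 4 = 111.76
  Sum = 265.355 mg/L·hr
Extrapolated tail: C_last / k_e = 21.52 / 0.122 = 176.393
AUC_0→∞ = 265.355 + 176.393 = 441.748 mg/L·hr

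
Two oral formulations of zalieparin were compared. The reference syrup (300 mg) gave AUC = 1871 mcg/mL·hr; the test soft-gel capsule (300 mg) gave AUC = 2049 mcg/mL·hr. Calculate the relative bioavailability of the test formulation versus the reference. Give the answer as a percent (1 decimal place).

F_rel = 109.5%

F_rel = (AUC_test/D_test) / (AUC_ref/D_ref)
      = (2049/300) / (1871/300)
      = 6.83 / 6.23667 = 1.0951 = 109.51%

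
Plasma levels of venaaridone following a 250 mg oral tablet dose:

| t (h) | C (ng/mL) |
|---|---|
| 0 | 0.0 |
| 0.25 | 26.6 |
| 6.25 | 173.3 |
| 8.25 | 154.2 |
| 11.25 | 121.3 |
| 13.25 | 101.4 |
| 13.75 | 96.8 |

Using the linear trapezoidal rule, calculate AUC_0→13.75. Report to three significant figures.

AUC = 1620 ng/mL·h

Trapezoidal AUC_0→13.75:
  [0→0.25]: (0.0+26.6)/2 × 0.25 = 3.325
  [0.25→6.25]: (26.6+173.3)/2 × 6 = 599.7
  [6.25→8.25]: (173.3+154.2)/2 × 2 = 327.5
  [8.25→11.25]: (154.2+121.3)/2 × 3 = 413.25
  [11.25→13.25]: (121.3+101.4)/2 × 2 = 222.7
  [13.25→13.75]: (101.4+96.8)/2 × 0.5 = 49.55
  Sum = 1616.025 ng/mL·h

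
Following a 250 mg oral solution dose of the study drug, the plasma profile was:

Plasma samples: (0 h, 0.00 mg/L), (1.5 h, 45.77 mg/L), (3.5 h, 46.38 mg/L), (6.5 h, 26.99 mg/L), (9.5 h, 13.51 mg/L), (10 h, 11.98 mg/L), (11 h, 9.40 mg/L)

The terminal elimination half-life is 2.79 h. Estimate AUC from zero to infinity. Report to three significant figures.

Trapezoidal AUC_0→11:
  [0→1.5]: (0.00+45.77)/2 × 1.5 = 34.3275
  [1.5→3.5]: (45.77+46.38)/2 × 2 = 92.15
  [3.5→6.5]: (46.38+26.99)/2 × 3 = 110.055
  [6.5→9.5]: (26.99+13.51)/2 × 3 = 60.75
  [9.5→10]: (13.51+11.98)/2 × 0.5 = 6.3725
  [10→11]: (11.98+9.40)/2 × 1 = 10.69
  Sum = 314.345 mg/L·h
k_e = ln2 / t½ = 0.693147 / 2.79 = 0.2484 h^-1
Extrapolated tail: C_last / k_e = 9.40 / 0.2484 = 37.842
AUC_0→∞ = 314.345 + 37.842 = 352.187 mg/L·h

AUC = 352 mg/L·h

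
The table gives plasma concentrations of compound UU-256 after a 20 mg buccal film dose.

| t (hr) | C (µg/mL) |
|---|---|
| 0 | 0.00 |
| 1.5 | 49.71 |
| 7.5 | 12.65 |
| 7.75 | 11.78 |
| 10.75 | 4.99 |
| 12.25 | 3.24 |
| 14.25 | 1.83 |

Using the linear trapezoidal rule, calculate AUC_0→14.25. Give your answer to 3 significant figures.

Trapezoidal AUC_0→14.25:
  [0→1.5]: (0.00+49.71)/2 × 1.5 = 37.2825
  [1.5→7.5]: (49.71+12.65)/2 × 6 = 187.08
  [7.5→7.75]: (12.65+11.78)/2 × 0.25 = 3.05375
  [7.75→10.75]: (11.78+4.99)/2 × 3 = 25.155
  [10.75→12.25]: (4.99+3.24)/2 × 1.5 = 6.1725
  [12.25→14.25]: (3.24+1.83)/2 × 2 = 5.07
  Sum = 263.81375 µg/mL·hr

AUC = 264 µg/mL·hr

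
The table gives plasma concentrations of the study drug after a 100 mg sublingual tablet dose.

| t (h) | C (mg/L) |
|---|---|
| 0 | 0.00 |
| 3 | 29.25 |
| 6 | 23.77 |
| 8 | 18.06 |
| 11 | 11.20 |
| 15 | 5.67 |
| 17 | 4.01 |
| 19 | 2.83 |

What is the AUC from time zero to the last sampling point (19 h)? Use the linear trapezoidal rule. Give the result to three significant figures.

Trapezoidal AUC_0→19:
  [0→3]: (0.00+29.25)/2 × 3 = 43.875
  [3→6]: (29.25+23.77)/2 × 3 = 79.53
  [6→8]: (23.77+18.06)/2 × 2 = 41.83
  [8→11]: (18.06+11.20)/2 × 3 = 43.89
  [11→15]: (11.20+5.67)/2 × 4 = 33.74
  [15→17]: (5.67+4.01)/2 × 2 = 9.68
  [17→19]: (4.01+2.83)/2 × 2 = 6.84
  Sum = 259.385 mg/L·h

AUC = 259 mg/L·h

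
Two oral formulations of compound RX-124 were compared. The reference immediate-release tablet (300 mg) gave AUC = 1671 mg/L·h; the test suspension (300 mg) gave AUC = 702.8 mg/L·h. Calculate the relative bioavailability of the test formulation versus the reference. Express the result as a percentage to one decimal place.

F_rel = 42.1%

F_rel = (AUC_test/D_test) / (AUC_ref/D_ref)
      = (702.8/300) / (1671/300)
      = 2.34267 / 5.57 = 0.4206 = 42.06%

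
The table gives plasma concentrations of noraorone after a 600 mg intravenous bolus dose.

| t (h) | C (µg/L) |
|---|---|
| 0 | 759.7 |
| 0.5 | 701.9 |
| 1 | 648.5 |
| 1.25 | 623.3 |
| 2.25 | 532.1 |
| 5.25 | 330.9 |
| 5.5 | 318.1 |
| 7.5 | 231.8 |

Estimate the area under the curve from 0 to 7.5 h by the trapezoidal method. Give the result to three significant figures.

Trapezoidal AUC_0→7.5:
  [0→0.5]: (759.7+701.9)/2 × 0.5 = 365.4
  [0.5→1]: (701.9+648.5)/2 × 0.5 = 337.6
  [1→1.25]: (648.5+623.3)/2 × 0.25 = 158.975
  [1.25→2.25]: (623.3+532.1)/2 × 1 = 577.7
  [2.25→5.25]: (532.1+330.9)/2 × 3 = 1294.5
  [5.25→5.5]: (330.9+318.1)/2 × 0.25 = 81.125
  [5.5→7.5]: (318.1+231.8)/2 × 2 = 549.9
  Sum = 3365.2 µg/L·h

AUC = 3370 µg/L·h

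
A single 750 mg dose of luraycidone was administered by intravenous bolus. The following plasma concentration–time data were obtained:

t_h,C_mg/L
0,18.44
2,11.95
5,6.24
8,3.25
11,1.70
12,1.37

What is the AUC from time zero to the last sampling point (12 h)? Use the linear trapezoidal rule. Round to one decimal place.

AUC = 80.9 mg/L·h

Trapezoidal AUC_0→12:
  [0→2]: (18.44+11.95)/2 × 2 = 30.39
  [2→5]: (11.95+6.24)/2 × 3 = 27.285
  [5→8]: (6.24+3.25)/2 × 3 = 14.235
  [8→11]: (3.25+1.70)/2 × 3 = 7.425
  [11→12]: (1.70+1.37)/2 × 1 = 1.535
  Sum = 80.87 mg/L·h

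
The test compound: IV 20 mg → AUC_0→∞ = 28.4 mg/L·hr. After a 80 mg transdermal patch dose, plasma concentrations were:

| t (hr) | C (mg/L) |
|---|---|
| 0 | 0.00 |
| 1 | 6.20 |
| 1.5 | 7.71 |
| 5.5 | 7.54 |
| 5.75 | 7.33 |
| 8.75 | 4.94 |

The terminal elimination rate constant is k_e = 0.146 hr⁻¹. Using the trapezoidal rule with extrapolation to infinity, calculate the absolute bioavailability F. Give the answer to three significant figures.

Trapezoidal AUC_0→8.75 (transdermal patch):
  [0→1]: (0.00+6.20)/2 × 1 = 3.1
  [1→1.5]: (6.20+7.71)/2 × 0.5 = 3.4775
  [1.5→5.5]: (7.71+7.54)/2 × 4 = 30.5
  [5.5→5.75]: (7.54+7.33)/2 × 0.25 = 1.85875
  [5.75→8.75]: (7.33+4.94)/2 × 3 = 18.405
  Sum = 57.34125 mg/L·hr
Tail: C_last/k_e = 4.94/0.146 = 33.836
AUC_0→∞ (transdermal patch) = 57.34125 + 33.836 = 91.17725 mg/L·hr
F = (AUC_ev/D_ev)/(AUC_iv/D_iv) = (91.17725/80)/(28.4/20) = 1.13972/1.42 = 0.8026

F = 0.803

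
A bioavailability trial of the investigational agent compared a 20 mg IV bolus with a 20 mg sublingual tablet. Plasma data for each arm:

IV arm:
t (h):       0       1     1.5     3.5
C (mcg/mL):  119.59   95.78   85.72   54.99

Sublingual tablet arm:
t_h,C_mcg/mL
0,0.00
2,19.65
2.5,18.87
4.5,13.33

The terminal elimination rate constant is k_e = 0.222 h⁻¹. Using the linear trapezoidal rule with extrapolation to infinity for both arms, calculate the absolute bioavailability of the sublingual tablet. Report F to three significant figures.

F = 0.224

Trapezoidal AUC_0→3.5 (IV):
  [0→1]: (119.59+95.78)/2 × 1 = 107.685
  [1→1.5]: (95.78+85.72)/2 × 0.5 = 45.375
  [1.5→3.5]: (85.72+54.99)/2 × 2 = 140.71
  Sum = 293.77 mcg/mL·h
IV tail: 54.99/0.222 = 247.703; AUC_iv,0→∞ = 293.77 + 247.703 = 541.473 mcg/mL·h
Trapezoidal AUC_0→4.5 (sublingual tablet):
  [0→2]: (0.00+19.65)/2 × 2 = 19.65
  [2→2.5]: (19.65+18.87)/2 × 0.5 = 9.63
  [2.5→4.5]: (18.87+13.33)/2 × 2 = 32.2
  Sum = 61.48 mcg/mL·h
sublingual tablet tail: 13.33/0.222 = 60.045; AUC_ev,0→∞ = 61.48 + 60.045 = 121.525 mcg/mL·h
F = (AUC_ev/D_ev)/(AUC_iv/D_iv) = (121.525/20)/(541.473/20) = 6.07625/27.07365 = 0.2244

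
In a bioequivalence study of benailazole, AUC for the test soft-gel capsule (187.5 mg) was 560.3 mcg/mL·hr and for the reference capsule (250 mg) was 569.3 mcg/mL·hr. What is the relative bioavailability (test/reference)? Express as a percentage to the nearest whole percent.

F_rel = 131%

F_rel = (AUC_test/D_test) / (AUC_ref/D_ref)
      = (560.3/187.5) / (569.3/250)
      = 2.98827 / 2.2772 = 1.3123 = 131.23%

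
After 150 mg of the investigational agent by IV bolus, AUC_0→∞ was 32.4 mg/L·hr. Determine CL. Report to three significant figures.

CL = 4.63 L/hr

CL = Dose_iv / AUC_0→∞
   = 150 / 32.4 = 4.62963 L/hr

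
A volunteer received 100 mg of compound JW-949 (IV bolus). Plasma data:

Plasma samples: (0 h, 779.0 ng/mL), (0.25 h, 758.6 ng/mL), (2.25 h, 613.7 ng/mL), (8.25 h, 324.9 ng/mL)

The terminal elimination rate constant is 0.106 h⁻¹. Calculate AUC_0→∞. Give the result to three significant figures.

Trapezoidal AUC_0→8.25:
  [0→0.25]: (779.0+758.6)/2 × 0.25 = 192.2
  [0.25→2.25]: (758.6+613.7)/2 × 2 = 1372.3
  [2.25→8.25]: (613.7+324.9)/2 × 6 = 2815.8
  Sum = 4380.3 ng/mL·h
Extrapolated tail: C_last / k_e = 324.9 / 0.106 = 3065.094
AUC_0→∞ = 4380.3 + 3065.094 = 7445.394 ng/mL·h

AUC = 7450 ng/mL·h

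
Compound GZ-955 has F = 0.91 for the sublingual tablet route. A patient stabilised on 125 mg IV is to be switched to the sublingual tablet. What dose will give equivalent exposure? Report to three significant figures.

For equal systemic exposure: F × D_ev = D_iv
D_ev = D_iv / F = 125 / 0.91 = 137.363 mg

D_sublingual = 137 mg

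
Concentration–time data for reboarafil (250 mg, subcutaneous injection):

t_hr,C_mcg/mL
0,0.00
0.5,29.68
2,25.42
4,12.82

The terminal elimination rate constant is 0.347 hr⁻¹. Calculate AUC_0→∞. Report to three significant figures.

Trapezoidal AUC_0→4:
  [0→0.5]: (0.00+29.68)/2 × 0.5 = 7.42
  [0.5→2]: (29.68+25.42)/2 × 1.5 = 41.325
  [2→4]: (25.42+12.82)/2 × 2 = 38.24
  Sum = 86.985 mcg/mL·hr
Extrapolated tail: C_last / k_e = 12.82 / 0.347 = 36.945
AUC_0→∞ = 86.985 + 36.945 = 123.93 mcg/mL·hr

AUC = 124 mcg/mL·hr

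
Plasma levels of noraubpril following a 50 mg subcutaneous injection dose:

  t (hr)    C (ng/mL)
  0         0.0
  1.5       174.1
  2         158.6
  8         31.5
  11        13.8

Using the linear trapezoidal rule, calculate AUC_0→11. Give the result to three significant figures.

Trapezoidal AUC_0→11:
  [0→1.5]: (0.0+174.1)/2 × 1.5 = 130.575
  [1.5→2]: (174.1+158.6)/2 × 0.5 = 83.175
  [2→8]: (158.6+31.5)/2 × 6 = 570.3
  [8→11]: (31.5+13.8)/2 × 3 = 67.95
  Sum = 852.0 ng/mL·hr

AUC = 852 ng/mL·hr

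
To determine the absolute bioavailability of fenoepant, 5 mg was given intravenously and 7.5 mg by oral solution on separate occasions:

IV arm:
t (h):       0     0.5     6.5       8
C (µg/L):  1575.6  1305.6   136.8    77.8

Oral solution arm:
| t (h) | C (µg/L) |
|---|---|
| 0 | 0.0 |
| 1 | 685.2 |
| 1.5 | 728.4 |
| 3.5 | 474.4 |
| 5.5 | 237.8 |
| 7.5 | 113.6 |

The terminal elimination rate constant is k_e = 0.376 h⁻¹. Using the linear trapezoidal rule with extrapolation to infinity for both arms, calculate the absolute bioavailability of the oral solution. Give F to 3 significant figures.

F = 0.402

Trapezoidal AUC_0→8 (IV):
  [0→0.5]: (1575.6+1305.6)/2 × 0.5 = 720.3
  [0.5→6.5]: (1305.6+136.8)/2 × 6 = 4327.2
  [6.5→8]: (136.8+77.8)/2 × 1.5 = 160.95
  Sum = 5208.45 µg/L·h
IV tail: 77.8/0.376 = 206.915; AUC_iv,0→∞ = 5208.45 + 206.915 = 5415.365 µg/L·h
Trapezoidal AUC_0→7.5 (oral solution):
  [0→1]: (0.0+685.2)/2 × 1 = 342.6
  [1→1.5]: (685.2+728.4)/2 × 0.5 = 353.4
  [1.5→3.5]: (728.4+474.4)/2 × 2 = 1202.8
  [3.5→5.5]: (474.4+237.8)/2 × 2 = 712.2
  [5.5→7.5]: (237.8+113.6)/2 × 2 = 351.4
  Sum = 2962.4 µg/L·h
oral solution tail: 113.6/0.376 = 302.128; AUC_ev,0→∞ = 2962.4 + 302.128 = 3264.528 µg/L·h
F = (AUC_ev/D_ev)/(AUC_iv/D_iv) = (3264.528/7.5)/(5415.365/5) = 435.2704/1083.073 = 0.4019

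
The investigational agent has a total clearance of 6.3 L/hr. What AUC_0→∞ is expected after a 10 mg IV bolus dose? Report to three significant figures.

AUC_0→∞ = Dose_iv / CL
        = 10 / 6.3 = 1.5873 mg/L·hr

AUC = 1.59 mg/L·hr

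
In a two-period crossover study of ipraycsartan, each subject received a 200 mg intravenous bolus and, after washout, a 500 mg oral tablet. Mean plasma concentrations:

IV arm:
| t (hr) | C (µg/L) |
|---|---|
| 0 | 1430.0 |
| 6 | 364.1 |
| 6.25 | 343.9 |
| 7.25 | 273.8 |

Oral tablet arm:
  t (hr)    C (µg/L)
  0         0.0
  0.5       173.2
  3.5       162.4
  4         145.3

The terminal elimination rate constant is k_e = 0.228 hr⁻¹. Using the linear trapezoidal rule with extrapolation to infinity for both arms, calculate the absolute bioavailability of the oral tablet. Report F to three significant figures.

F = 0.0723

Trapezoidal AUC_0→7.25 (IV):
  [0→6]: (1430.0+364.1)/2 × 6 = 5382.3
  [6→6.25]: (364.1+343.9)/2 × 0.25 = 88.5
  [6.25→7.25]: (343.9+273.8)/2 × 1 = 308.85
  Sum = 5779.65 µg/L·hr
IV tail: 273.8/0.228 = 1200.877; AUC_iv,0→∞ = 5779.65 + 1200.877 = 6980.527 µg/L·hr
Trapezoidal AUC_0→4 (oral tablet):
  [0→0.5]: (0.0+173.2)/2 × 0.5 = 43.3
  [0.5→3.5]: (173.2+162.4)/2 × 3 = 503.4
  [3.5→4]: (162.4+145.3)/2 × 0.5 = 76.925
  Sum = 623.625 µg/L·hr
oral tablet tail: 145.3/0.228 = 637.281; AUC_ev,0→∞ = 623.625 + 637.281 = 1260.906 µg/L·hr
F = (AUC_ev/D_ev)/(AUC_iv/D_iv) = (1260.906/500)/(6980.527/200) = 2.521812/34.902635 = 0.0723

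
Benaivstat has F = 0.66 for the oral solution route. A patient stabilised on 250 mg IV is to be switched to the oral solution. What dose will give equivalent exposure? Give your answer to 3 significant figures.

D_oral = 379 mg

For equal systemic exposure: F × D_ev = D_iv
D_ev = D_iv / F = 250 / 0.66 = 378.788 mg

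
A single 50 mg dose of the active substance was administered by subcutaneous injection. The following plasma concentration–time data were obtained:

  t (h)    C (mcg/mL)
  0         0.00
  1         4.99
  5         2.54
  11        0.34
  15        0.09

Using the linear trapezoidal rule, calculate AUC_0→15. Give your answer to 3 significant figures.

Trapezoidal AUC_0→15:
  [0→1]: (0.00+4.99)/2 × 1 = 2.495
  [1→5]: (4.99+2.54)/2 × 4 = 15.06
  [5→11]: (2.54+0.34)/2 × 6 = 8.64
  [11→15]: (0.34+0.09)/2 × 4 = 0.86
  Sum = 27.055 mcg/mL·h

AUC = 27.1 mcg/mL·h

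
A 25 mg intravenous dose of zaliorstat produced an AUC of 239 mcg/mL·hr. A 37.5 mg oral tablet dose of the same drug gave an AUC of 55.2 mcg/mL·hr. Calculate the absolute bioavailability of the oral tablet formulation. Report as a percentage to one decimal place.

F = 15.4%

F = (AUC_ev / D_ev) / (AUC_iv / D_iv)
  = (55.2/37.5) / (239/25)
  = 1.472 / 9.56 = 0.1540
  = 15.40%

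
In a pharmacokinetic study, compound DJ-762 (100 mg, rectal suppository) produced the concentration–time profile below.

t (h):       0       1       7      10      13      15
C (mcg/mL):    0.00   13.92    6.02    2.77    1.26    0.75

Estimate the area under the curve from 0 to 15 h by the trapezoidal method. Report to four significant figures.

AUC = 88.02 mcg/mL·h

Trapezoidal AUC_0→15:
  [0→1]: (0.00+13.92)/2 × 1 = 6.96
  [1→7]: (13.92+6.02)/2 × 6 = 59.82
  [7→10]: (6.02+2.77)/2 × 3 = 13.185
  [10→13]: (2.77+1.26)/2 × 3 = 6.045
  [13→15]: (1.26+0.75)/2 × 2 = 2.01
  Sum = 88.02 mcg/mL·h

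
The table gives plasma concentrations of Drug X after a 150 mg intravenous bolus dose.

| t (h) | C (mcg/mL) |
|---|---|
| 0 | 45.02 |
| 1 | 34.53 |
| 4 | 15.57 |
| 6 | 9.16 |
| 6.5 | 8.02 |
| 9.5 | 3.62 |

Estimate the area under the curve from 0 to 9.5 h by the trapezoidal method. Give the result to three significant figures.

AUC = 161 mcg/mL·h

Trapezoidal AUC_0→9.5:
  [0→1]: (45.02+34.53)/2 × 1 = 39.775
  [1→4]: (34.53+15.57)/2 × 3 = 75.15
  [4→6]: (15.57+9.16)/2 × 2 = 24.73
  [6→6.5]: (9.16+8.02)/2 × 0.5 = 4.295
  [6.5→9.5]: (8.02+3.62)/2 × 3 = 17.46
  Sum = 161.41 mcg/mL·h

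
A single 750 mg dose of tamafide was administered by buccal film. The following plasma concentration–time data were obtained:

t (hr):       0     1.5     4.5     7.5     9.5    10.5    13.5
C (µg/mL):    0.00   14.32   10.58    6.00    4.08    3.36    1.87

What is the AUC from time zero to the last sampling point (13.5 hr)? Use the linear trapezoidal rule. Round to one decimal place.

AUC = 94.6 µg/mL·hr

Trapezoidal AUC_0→13.5:
  [0→1.5]: (0.00+14.32)/2 × 1.5 = 10.74
  [1.5→4.5]: (14.32+10.58)/2 × 3 = 37.35
  [4.5→7.5]: (10.58+6.00)/2 × 3 = 24.87
  [7.5→9.5]: (6.00+4.08)/2 × 2 = 10.08
  [9.5→10.5]: (4.08+3.36)/2 × 1 = 3.72
  [10.5→13.5]: (3.36+1.87)/2 × 3 = 7.845
  Sum = 94.605 µg/mL·hr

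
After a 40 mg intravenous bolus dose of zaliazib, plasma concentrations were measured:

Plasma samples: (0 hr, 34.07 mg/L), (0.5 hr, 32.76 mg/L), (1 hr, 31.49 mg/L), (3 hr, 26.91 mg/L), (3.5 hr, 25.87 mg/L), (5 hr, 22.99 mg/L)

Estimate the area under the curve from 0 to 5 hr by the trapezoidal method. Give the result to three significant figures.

AUC = 141 mg/L·hr

Trapezoidal AUC_0→5:
  [0→0.5]: (34.07+32.76)/2 × 0.5 = 16.7075
  [0.5→1]: (32.76+31.49)/2 × 0.5 = 16.0625
  [1→3]: (31.49+26.91)/2 × 2 = 58.4
  [3→3.5]: (26.91+25.87)/2 × 0.5 = 13.195
  [3.5→5]: (25.87+22.99)/2 × 1.5 = 36.645
  Sum = 141.01 mg/L·hr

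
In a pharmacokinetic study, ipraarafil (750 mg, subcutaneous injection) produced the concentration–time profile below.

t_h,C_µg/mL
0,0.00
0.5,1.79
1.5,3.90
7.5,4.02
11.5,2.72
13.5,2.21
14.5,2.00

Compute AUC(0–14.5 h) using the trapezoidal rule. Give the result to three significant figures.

AUC = 47.6 µg/mL·h

Trapezoidal AUC_0→14.5:
  [0→0.5]: (0.00+1.79)/2 × 0.5 = 0.4475
  [0.5→1.5]: (1.79+3.90)/2 × 1 = 2.845
  [1.5→7.5]: (3.90+4.02)/2 × 6 = 23.76
  [7.5→11.5]: (4.02+2.72)/2 × 4 = 13.48
  [11.5→13.5]: (2.72+2.21)/2 × 2 = 4.93
  [13.5→14.5]: (2.21+2.00)/2 × 1 = 2.105
  Sum = 47.5675 µg/mL·h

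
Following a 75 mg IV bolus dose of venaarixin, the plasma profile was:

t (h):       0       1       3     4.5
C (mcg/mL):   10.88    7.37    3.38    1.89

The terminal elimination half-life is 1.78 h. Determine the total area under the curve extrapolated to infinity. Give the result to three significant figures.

Trapezoidal AUC_0→4.5:
  [0→1]: (10.88+7.37)/2 × 1 = 9.125
  [1→3]: (7.37+3.38)/2 × 2 = 10.75
  [3→4.5]: (3.38+1.89)/2 × 1.5 = 3.9525
  Sum = 23.8275 mcg/mL·h
k_e = ln2 / t½ = 0.693147 / 1.78 = 0.3894 h^-1
Extrapolated tail: C_last / k_e = 1.89 / 0.3894 = 4.854
AUC_0→∞ = 23.8275 + 4.854 = 28.6815 mcg/mL·h

AUC = 28.7 mcg/mL·h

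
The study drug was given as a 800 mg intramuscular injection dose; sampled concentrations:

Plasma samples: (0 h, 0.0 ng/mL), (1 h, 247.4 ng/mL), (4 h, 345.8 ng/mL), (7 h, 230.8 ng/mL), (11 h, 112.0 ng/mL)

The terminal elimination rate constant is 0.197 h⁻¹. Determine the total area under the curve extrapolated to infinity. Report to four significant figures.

Trapezoidal AUC_0→11:
  [0→1]: (0.0+247.4)/2 × 1 = 123.7
  [1→4]: (247.4+345.8)/2 × 3 = 889.8
  [4→7]: (345.8+230.8)/2 × 3 = 864.9
  [7→11]: (230.8+112.0)/2 × 4 = 685.6
  Sum = 2564.0 ng/mL·h
Extrapolated tail: C_last / k_e = 112.0 / 0.197 = 568.528
AUC_0→∞ = 2564.0 + 568.528 = 3132.528 ng/mL·h

AUC = 3133 ng/mL·h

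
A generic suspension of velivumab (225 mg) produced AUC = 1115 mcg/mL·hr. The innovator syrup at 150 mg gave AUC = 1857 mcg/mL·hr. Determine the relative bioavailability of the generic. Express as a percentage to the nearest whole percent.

F_rel = (AUC_test/D_test) / (AUC_ref/D_ref)
      = (1115/225) / (1857/150)
      = 4.95556 / 12.38 = 0.4003 = 40.03%

F_rel = 40%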